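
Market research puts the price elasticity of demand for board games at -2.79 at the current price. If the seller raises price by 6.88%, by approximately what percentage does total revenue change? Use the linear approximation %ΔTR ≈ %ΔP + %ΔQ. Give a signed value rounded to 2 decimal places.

-12.32%

%ΔQ ≈ Ed × %ΔP = (-2.79) × (+6.88%) = -19.1952%
%ΔTR ≈ %ΔP + %ΔQ = (+6.88%) + (-19.1952%) = -12.3152%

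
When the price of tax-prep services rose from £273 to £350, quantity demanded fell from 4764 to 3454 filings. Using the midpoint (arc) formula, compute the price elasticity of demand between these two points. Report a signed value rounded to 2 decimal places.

%ΔQ = (3454 − 4764) / [(4764 + 3454)/2] = -1310/4109 = -0.318812…
%ΔP = (350 − 273) / [(273 + 350)/2] = 77/311.5 = 0.247191…
Arc Ed = %ΔQ / %ΔP = (-1310/4109) / (77/311.5) = -1.2897…

-1.29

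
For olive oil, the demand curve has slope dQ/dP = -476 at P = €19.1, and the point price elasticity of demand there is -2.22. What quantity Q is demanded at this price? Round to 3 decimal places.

4095.315

Ed = (dQ/dP)·(P/Q) ⇒ Q = (dQ/dP)·P/Ed = (-476)·19.1/(-2.22) = 4095.31531…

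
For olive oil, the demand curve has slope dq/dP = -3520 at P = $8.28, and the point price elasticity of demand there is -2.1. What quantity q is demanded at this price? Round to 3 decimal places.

13878.857

Ed = (dq/dP)·(P/q) ⇒ q = (dq/dP)·P/Ed = (-3520)·8.28/(-2.1) = 13878.85714…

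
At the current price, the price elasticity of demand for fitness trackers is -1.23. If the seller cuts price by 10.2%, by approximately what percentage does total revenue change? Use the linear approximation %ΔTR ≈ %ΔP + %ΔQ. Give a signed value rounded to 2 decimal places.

%ΔQ ≈ Ed × %ΔP = (-1.23) × (-10.2%) = +12.5460%
%ΔTR ≈ %ΔP + %ΔQ = (-10.2%) + (+12.5460%) = +2.3460%

+2.35%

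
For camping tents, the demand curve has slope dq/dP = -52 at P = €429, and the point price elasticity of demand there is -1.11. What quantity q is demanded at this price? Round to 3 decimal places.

20097.297

Ed = (dq/dP)·(P/q) ⇒ q = (dq/dP)·P/Ed = (-52)·429/(-1.11) = 20097.29729…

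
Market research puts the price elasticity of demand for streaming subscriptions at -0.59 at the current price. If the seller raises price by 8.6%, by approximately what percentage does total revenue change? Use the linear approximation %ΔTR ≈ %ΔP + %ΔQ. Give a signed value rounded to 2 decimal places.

%ΔQ ≈ Ed × %ΔP = (-0.59) × (+8.6%) = -5.0740%
%ΔTR ≈ %ΔP + %ΔQ = (+8.6%) + (-5.0740%) = +3.5260%

+3.53%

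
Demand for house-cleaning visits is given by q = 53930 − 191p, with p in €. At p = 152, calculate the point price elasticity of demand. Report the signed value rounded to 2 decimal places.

-1.17

dq/dp = −191. At p = 152, q = 53930 − 191(152) = 24898.
Ed = (dq/dp)·(p/q) = −191 × (152/24898) = -1.1660…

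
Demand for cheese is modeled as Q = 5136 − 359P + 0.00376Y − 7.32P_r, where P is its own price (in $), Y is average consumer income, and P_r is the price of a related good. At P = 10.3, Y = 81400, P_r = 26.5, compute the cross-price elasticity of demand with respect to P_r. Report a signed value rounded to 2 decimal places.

At the given values, Q = 5136 − 359(10.3) + 0.00376(81400) − 7.32(26.5) = 1550.384.
∂Q/∂P_r = -7.32.
E = (-7.32) × (26.5/1550.384) = -0.1251…

-0.13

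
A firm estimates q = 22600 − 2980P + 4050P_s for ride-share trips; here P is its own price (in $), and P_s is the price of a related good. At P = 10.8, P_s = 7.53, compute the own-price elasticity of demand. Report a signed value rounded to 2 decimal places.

-1.54

At the given values, q = 22600 − 2980(10.8) + 4050(7.53) = 20912.5.
∂q/∂P = −2980.
E = (-2980) × (10.8/20912.5) = -1.5389…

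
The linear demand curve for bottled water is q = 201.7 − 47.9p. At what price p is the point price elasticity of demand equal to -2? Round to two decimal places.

2.81

Ed = −47.9p/(201.7 − 47.9p). Set this equal to -2:
47.9p = 2·(201.7 − 47.9p) ⇒ 47.9p(1 + 2) = 2·201.7
p = 2·201.7 / (47.9·3) = 2.8072…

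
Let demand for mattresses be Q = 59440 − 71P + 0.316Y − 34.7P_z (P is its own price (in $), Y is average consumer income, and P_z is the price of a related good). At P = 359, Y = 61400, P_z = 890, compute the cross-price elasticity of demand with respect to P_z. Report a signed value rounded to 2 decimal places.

-1.37

At the given values, Q = 59440 − 71(359) + 0.316(61400) − 34.7(890) = 22470.4.
∂Q/∂P_z = -34.7.
E = (-34.7) × (890/22470.4) = -1.3743…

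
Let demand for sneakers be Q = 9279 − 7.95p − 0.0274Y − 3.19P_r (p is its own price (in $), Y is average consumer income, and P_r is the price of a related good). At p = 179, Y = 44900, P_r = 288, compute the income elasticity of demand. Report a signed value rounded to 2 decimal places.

At the given values, Q = 9279 − 7.95(179) − 0.0274(44900) − 3.19(288) = 5706.97.
∂Q/∂Y = -0.0274.
E = (-0.0274) × (44900/5706.97) = -0.2155…

-0.22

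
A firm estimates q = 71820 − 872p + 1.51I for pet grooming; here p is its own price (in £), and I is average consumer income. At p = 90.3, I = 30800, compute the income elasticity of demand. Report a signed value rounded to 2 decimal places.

At the given values, q = 71820 − 872(90.3) + 1.51(30800) = 39586.4.
∂q/∂I = 1.51.
E = (1.51) × (30800/39586.4) = 1.1748…

1.17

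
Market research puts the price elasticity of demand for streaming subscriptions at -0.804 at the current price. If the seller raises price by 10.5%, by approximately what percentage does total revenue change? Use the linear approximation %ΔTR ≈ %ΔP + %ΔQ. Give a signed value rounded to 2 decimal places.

%ΔQ ≈ Ed × %ΔP = (-0.804) × (+10.5%) = -8.4420%
%ΔTR ≈ %ΔP + %ΔQ = (+10.5%) + (-8.4420%) = +2.0580%

+2.06%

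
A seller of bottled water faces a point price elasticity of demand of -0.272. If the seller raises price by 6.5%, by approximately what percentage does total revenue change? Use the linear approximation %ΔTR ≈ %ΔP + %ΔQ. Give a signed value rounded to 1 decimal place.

%ΔQ ≈ Ed × %ΔP = (-0.272) × (+6.5%) = -1.7680%
%ΔTR ≈ %ΔP + %ΔQ = (+6.5%) + (-1.7680%) = +4.7320%

+4.7%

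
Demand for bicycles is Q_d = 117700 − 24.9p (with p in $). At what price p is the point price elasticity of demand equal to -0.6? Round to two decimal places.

Ed = −24.9p/(117700 − 24.9p). Set this equal to -0.6:
24.9p = 0.6·(117700 − 24.9p) ⇒ 24.9p(1 + 0.6) = 0.6·117700
p = 0.6·117700 / (24.9·1.6) = 1772.5903…

1772.59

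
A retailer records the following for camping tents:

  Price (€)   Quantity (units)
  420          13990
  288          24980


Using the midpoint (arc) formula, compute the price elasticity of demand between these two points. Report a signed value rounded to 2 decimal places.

%ΔQ = (24980 − 13990) / [(13990 + 24980)/2] = 10990/19485 = 0.564023…
%ΔP = (288 − 420) / [(420 + 288)/2] = -132/354 = -0.372881…
Arc Ed = %ΔQ / %ΔP = (10990/19485) / (-132/354) = -1.5126…

-1.51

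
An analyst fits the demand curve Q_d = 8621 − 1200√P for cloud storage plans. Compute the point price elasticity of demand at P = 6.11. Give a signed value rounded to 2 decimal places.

-0.26

dQ_d/dP = −1200/(2√P) = -242.734. At P = 6.11, Q_d = 5654.79.
Ed = (dQ_d/dP)·(P/Q_d) = (-242.734) × (6.11/5654.79) = -0.2622…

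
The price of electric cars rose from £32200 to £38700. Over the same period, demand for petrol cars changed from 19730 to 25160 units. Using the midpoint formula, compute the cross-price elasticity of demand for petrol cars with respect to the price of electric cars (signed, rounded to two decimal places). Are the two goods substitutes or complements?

%ΔQ_{petrol cars} = (25160 − 19730)/avg = 5430/22445 = 0.241924…
%ΔP_{electric cars} = (38700 − 32200)/avg = 6500/35450 = 0.183356…
E_cross = (5430/22445) / (6500/35450) = 1.3194…
E_cross > 0 ⇒ the goods are substitutes.

1.32; substitutes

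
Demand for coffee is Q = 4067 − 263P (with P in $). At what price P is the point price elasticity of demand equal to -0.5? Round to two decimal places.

Ed = −263P/(4067 − 263P). Set this equal to -0.5:
263P = 0.5·(4067 − 263P) ⇒ 263P(1 + 0.5) = 0.5·4067
P = 0.5·4067 / (263·1.5) = 5.1546…

5.15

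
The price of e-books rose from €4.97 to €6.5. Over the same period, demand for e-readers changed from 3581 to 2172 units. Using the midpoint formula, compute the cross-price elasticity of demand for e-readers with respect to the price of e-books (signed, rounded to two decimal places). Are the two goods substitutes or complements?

%ΔQ_{e-readers} = (2172 − 3581)/avg = -1409/2876.5 = -0.489831…
%ΔP_{e-books} = (6.5 − 4.97)/avg = 1.53/5.735 = 0.266782…
E_cross = (-1409/2876.5) / (1.53/5.735) = -1.8360…
E_cross < 0 ⇒ the goods are complements.

-1.84; complements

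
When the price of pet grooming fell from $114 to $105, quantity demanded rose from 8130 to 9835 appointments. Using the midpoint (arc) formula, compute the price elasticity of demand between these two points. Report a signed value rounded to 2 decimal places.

-2.31

%ΔQ = (9835 − 8130) / [(8130 + 9835)/2] = 1705/8982.5 = 0.189813…
%ΔP = (105 − 114) / [(114 + 105)/2] = -9/109.5 = -0.082191…
Arc Ed = %ΔQ / %ΔP = (1705/8982.5) / (-9/109.5) = -2.3093…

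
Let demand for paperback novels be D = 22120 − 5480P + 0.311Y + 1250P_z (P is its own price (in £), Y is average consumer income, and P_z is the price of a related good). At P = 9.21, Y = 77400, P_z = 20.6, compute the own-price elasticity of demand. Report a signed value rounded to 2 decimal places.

-2.35

At the given values, D = 22120 − 5480(9.21) + 0.311(77400) + 1250(20.6) = 21470.6.
∂D/∂P = −5480.
E = (-5480) × (9.21/21470.6) = -2.3506…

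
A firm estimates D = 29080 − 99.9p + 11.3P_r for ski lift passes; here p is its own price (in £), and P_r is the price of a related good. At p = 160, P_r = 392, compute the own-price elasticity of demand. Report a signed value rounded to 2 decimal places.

-0.91

At the given values, D = 29080 − 99.9(160) + 11.3(392) = 17525.6.
∂D/∂p = −99.9.
E = (-99.9) × (160/17525.6) = -0.9120…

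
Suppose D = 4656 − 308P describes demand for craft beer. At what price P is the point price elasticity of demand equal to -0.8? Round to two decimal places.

6.72

Ed = −308P/(4656 − 308P). Set this equal to -0.8:
308P = 0.8·(4656 − 308P) ⇒ 308P(1 + 0.8) = 0.8·4656
P = 0.8·4656 / (308·1.8) = 6.7186…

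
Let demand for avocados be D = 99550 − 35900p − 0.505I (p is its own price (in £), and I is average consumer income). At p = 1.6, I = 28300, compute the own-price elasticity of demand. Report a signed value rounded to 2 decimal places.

At the given values, D = 99550 − 35900(1.6) − 0.505(28300) = 27818.5.
∂D/∂p = −35900.
E = (-35900) × (1.6/27818.5) = -2.0648…

-2.06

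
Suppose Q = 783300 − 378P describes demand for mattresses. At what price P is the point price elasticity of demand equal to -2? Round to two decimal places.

Ed = −378P/(783300 − 378P). Set this equal to -2:
378P = 2·(783300 − 378P) ⇒ 378P(1 + 2) = 2·783300
P = 2·783300 / (378·3) = 1381.4814…

1381.48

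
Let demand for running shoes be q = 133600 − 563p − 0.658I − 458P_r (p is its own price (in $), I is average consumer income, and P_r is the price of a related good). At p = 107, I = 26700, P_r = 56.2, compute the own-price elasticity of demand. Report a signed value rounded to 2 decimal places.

At the given values, q = 133600 − 563(107) − 0.658(26700) − 458(56.2) = 30050.8.
∂q/∂p = −563.
E = (-563) × (107/30050.8) = -2.0046…

-2.00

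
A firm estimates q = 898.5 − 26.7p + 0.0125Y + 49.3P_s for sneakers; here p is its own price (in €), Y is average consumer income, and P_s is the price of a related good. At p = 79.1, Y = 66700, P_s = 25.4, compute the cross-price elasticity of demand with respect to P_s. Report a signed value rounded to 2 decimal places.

At the given values, q = 898.5 − 26.7(79.1) + 0.0125(66700) + 49.3(25.4) = 872.5.
∂q/∂P_s = 49.3.
E = (49.3) × (25.4/872.5) = 1.4352…

1.44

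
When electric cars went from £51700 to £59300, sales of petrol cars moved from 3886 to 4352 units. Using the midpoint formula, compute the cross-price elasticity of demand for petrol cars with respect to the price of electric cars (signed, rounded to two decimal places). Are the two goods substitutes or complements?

0.83; substitutes

%ΔQ_{petrol cars} = (4352 − 3886)/avg = 466/4119 = 0.113134…
%ΔP_{electric cars} = (59300 − 51700)/avg = 7600/55500 = 0.136936…
E_cross = (466/4119) / (7600/55500) = 0.8261…
E_cross > 0 ⇒ the goods are substitutes.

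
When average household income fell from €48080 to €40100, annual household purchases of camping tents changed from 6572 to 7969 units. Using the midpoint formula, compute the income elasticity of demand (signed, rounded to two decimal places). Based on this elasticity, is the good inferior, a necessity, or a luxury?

-1.06; inferior

%ΔQ = (7969 − 6572)/[( 6572 + 7969)/2] = 1397/7270.5 = 0.192146…
%ΔIncome = (40100 − 48080)/[( 48080 + 40100)/2] = -7980/44090 = -0.180993…
E_income = (1397/7270.5) / (-7980/44090) = -1.0616…
E_income < 0 ⇒ inferior good.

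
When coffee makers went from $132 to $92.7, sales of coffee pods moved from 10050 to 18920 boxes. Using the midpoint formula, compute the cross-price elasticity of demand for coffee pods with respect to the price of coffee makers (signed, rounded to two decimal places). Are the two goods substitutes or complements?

%ΔQ_{coffee pods} = (18920 − 10050)/avg = 8870/14485 = 0.612357…
%ΔP_{coffee makers} = (92.7 − 132)/avg = -39.3/112.35 = -0.349799…
E_cross = (8870/14485) / (-39.3/112.35) = -1.7505…
E_cross < 0 ⇒ the goods are complements.

-1.75; complements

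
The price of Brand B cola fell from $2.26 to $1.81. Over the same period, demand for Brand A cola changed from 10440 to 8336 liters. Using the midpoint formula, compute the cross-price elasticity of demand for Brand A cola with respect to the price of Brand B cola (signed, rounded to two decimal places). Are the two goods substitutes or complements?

%ΔQ_{Brand A cola} = (8336 − 10440)/avg = -2104/9388 = -0.224115…
%ΔP_{Brand B cola} = (1.81 − 2.26)/avg = -0.45/2.035 = -0.221130…
E_cross = (-2104/9388) / (-0.45/2.035) = 1.0135…
E_cross > 0 ⇒ the goods are substitutes.

1.01; substitutes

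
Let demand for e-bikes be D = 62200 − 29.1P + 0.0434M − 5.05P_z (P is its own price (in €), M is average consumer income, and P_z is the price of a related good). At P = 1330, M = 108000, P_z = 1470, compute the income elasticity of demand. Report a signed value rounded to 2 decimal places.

0.23

At the given values, D = 62200 − 29.1(1330) + 0.0434(108000) − 5.05(1470) = 20760.7.
∂D/∂M = 0.0434.
E = (0.0434) × (108000/20760.7) = 0.2257…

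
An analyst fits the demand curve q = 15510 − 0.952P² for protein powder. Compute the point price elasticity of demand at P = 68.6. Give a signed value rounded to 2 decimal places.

dq/dP = −2·0.952·P = -130.6144. At P = 68.6, q = 11029.92608.
Ed = (dq/dP)·(P/q) = (-130.6144) × (68.6/11029.92608) = -0.8123…

-0.81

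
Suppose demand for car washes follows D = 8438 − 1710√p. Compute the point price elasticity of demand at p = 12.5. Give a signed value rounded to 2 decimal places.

-1.26

dD/dp = −1710/(2√p) = -241.831. At p = 12.5, D = 2392.24.
Ed = (dD/dp)·(p/D) = (-241.831) × (12.5/2392.24) = -1.2636…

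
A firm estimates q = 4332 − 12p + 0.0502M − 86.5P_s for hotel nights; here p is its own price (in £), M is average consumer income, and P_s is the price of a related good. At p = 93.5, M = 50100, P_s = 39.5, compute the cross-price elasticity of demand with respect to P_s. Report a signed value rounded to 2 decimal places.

At the given values, q = 4332 − 12(93.5) + 0.0502(50100) − 86.5(39.5) = 2308.27.
∂q/∂P_s = -86.5.
E = (-86.5) × (39.5/2308.27) = -1.4802…

-1.48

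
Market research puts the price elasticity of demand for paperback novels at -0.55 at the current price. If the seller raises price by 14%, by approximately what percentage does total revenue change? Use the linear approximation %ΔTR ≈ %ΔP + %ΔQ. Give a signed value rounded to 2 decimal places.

%ΔQ ≈ Ed × %ΔP = (-0.55) × (+14%) = -7.7000%
%ΔTR ≈ %ΔP + %ΔQ = (+14%) + (-7.7000%) = +6.3000%

+6.30%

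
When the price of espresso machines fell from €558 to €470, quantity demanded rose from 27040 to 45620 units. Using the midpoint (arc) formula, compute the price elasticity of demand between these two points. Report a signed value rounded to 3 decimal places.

-2.987

%ΔQ = (45620 − 27040) / [(27040 + 45620)/2] = 18580/36330 = 0.511423…
%ΔP = (470 − 558) / [(558 + 470)/2] = -88/514 = -0.171206…
Arc Ed = %ΔQ / %ΔP = (18580/36330) / (-88/514) = -2.98717…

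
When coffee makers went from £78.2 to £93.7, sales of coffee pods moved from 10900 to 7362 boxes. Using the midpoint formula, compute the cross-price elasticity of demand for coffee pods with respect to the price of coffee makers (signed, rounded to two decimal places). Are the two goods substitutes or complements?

%ΔQ_{coffee pods} = (7362 − 10900)/avg = -3538/9131 = -0.387471…
%ΔP_{coffee makers} = (93.7 − 78.2)/avg = 15.5/85.95 = 0.180337…
E_cross = (-3538/9131) / (15.5/85.95) = -2.1485…
E_cross < 0 ⇒ the goods are complements.

-2.15; complements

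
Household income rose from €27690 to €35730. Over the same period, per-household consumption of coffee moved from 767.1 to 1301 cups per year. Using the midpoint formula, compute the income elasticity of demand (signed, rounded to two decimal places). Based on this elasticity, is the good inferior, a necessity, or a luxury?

%ΔQ = (1301 − 767.1)/[( 767.1 + 1301)/2] = 533.9/1034.05 = 0.516319…
%ΔIncome = (35730 − 27690)/[( 27690 + 35730)/2] = 8040/31710 = 0.253547…
E_income = (533.9/1034.05) / (8040/31710) = 2.0363…
E_income > 1 ⇒ normal good, luxury.

2.04; luxury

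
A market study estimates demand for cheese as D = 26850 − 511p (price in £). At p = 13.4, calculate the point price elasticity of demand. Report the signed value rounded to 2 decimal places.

-0.34

dD/dp = −511. At p = 13.4, D = 26850 − 511(13.4) = 20002.6.
Ed = (dD/dp)·(p/D) = −511 × (13.4/20002.6) = -0.3423…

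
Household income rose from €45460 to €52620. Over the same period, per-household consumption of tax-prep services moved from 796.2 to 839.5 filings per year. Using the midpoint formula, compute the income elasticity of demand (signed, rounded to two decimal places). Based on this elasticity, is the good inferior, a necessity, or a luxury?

%ΔQ = (839.5 − 796.2)/[( 796.2 + 839.5)/2] = 43.3/817.85 = 0.052943…
%ΔIncome = (52620 − 45460)/[( 45460 + 52620)/2] = 7160/49040 = 0.146003…
E_income = (43.3/817.85) / (7160/49040) = 0.3626…
0 < E_income < 1 ⇒ normal good, necessity.

0.36; necessity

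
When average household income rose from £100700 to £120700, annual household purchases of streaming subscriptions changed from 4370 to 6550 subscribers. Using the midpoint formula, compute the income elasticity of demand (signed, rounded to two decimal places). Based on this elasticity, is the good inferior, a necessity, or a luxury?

2.21; luxury

%ΔQ = (6550 − 4370)/[( 4370 + 6550)/2] = 2180/5460 = 0.399267…
%ΔIncome = (120700 − 100700)/[( 100700 + 120700)/2] = 20000/110700 = 0.180668…
E_income = (2180/5460) / (20000/110700) = 2.2099…
E_income > 1 ⇒ normal good, luxury.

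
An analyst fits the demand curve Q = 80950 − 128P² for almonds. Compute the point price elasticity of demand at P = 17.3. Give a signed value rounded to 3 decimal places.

-1.797

dQ/dP = −2·128·P = -4428.8. At P = 17.3, Q = 42640.88.
Ed = (dQ/dP)·(P/Q) = (-4428.8) × (17.3/42640.88) = -1.79682…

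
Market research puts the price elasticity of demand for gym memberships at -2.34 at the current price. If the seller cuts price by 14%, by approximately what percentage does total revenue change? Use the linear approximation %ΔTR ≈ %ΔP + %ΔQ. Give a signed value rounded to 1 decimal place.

+18.8%

%ΔQ ≈ Ed × %ΔP = (-2.34) × (-14%) = +32.7600%
%ΔTR ≈ %ΔP + %ΔQ = (-14%) + (+32.7600%) = +18.7600%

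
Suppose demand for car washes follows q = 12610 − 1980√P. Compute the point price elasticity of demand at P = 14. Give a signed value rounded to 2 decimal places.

dq/dP = −1980/(2√P) = -264.589. At P = 14, q = 5201.52.
Ed = (dq/dP)·(P/q) = (-264.589) × (14/5201.52) = -0.7121…

-0.71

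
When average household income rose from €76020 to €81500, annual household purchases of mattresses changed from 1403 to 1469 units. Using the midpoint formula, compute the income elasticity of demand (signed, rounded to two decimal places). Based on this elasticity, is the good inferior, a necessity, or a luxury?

0.66; necessity

%ΔQ = (1469 − 1403)/[( 1403 + 1469)/2] = 66/1436 = 0.045961…
%ΔIncome = (81500 − 76020)/[( 76020 + 81500)/2] = 5480/78760 = 0.069578…
E_income = (66/1436) / (5480/78760) = 0.6605…
0 < E_income < 1 ⇒ normal good, necessity.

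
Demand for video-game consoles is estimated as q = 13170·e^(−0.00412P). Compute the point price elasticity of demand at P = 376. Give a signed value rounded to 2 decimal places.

-1.55

dq/dP = −0.00412·q = -11.5268. At P = 376, q = 2797.77.
Ed = (dq/dP)·(P/q) = (-11.5268) × (376/2797.77) = -1.5491…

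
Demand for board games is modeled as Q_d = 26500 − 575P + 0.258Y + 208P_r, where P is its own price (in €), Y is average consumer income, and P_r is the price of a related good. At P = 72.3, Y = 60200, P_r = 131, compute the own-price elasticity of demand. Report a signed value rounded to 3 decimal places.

At the given values, Q_d = 26500 − 575(72.3) + 0.258(60200) + 208(131) = 27707.1.
∂Q_d/∂P = −575.
E = (-575) × (72.3/27707.1) = -1.50042…

-1.500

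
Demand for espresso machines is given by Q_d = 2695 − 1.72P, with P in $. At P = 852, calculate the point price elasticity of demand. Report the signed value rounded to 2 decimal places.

dQ_d/dP = −1.72. At P = 852, Q_d = 2695 − 1.72(852) = 1229.56.
Ed = (dQ_d/dP)·(P/Q_d) = −1.72 × (852/1229.56) = -1.1918…

-1.19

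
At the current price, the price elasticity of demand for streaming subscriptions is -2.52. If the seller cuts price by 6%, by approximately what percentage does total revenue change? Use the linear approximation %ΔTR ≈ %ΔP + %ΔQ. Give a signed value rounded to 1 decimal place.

+9.1%

%ΔQ ≈ Ed × %ΔP = (-2.52) × (-6%) = +15.1200%
%ΔTR ≈ %ΔP + %ΔQ = (-6%) + (+15.1200%) = +9.1200%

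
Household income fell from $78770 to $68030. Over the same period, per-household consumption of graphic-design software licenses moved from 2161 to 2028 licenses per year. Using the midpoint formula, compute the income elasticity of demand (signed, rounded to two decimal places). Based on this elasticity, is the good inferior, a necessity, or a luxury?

0.43; necessity

%ΔQ = (2028 − 2161)/[( 2161 + 2028)/2] = -133/2094.5 = -0.063499…
%ΔIncome = (68030 − 78770)/[( 78770 + 68030)/2] = -10740/73400 = -0.146321…
E_income = (-133/2094.5) / (-10740/73400) = 0.4339…
0 < E_income < 1 ⇒ normal good, necessity.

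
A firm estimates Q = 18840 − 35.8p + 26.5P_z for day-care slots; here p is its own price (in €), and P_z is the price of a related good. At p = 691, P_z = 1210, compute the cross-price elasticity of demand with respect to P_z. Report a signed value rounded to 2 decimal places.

1.23

At the given values, Q = 18840 − 35.8(691) + 26.5(1210) = 26167.2.
∂Q/∂P_z = 26.5.
E = (26.5) × (1210/26167.2) = 1.2253…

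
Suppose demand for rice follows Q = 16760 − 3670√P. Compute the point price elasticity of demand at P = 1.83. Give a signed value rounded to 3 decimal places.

-0.210

dQ/dP = −3670/(2√P) = -1356.47. At P = 1.83, Q = 11795.3.
Ed = (dQ/dP)·(P/Q) = (-1356.47) × (1.83/11795.3) = -0.21045…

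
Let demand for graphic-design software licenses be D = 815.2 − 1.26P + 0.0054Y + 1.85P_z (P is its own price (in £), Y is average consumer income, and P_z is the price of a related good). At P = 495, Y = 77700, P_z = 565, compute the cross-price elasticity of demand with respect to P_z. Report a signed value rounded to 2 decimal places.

0.63

At the given values, D = 815.2 − 1.26(495) + 0.0054(77700) + 1.85(565) = 1656.33.
∂D/∂P_z = 1.85.
E = (1.85) × (565/1656.33) = 0.6310…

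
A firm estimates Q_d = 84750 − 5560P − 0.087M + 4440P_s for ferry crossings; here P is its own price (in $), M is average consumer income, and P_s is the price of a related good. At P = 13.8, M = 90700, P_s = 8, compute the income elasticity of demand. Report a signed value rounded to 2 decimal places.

At the given values, Q_d = 84750 − 5560(13.8) − 0.087(90700) + 4440(8) = 35651.1.
∂Q_d/∂M = -0.087.
E = (-0.087) × (90700/35651.1) = -0.2213…

-0.22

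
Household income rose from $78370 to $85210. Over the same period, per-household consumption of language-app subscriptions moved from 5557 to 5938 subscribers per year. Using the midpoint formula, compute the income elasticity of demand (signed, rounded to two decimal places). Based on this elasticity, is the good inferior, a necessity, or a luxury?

%ΔQ = (5938 − 5557)/[( 5557 + 5938)/2] = 381/5747.5 = 0.066289…
%ΔIncome = (85210 − 78370)/[( 78370 + 85210)/2] = 6840/81790 = 0.083628…
E_income = (381/5747.5) / (6840/81790) = 0.7926…
0 < E_income < 1 ⇒ normal good, necessity.

0.79; necessity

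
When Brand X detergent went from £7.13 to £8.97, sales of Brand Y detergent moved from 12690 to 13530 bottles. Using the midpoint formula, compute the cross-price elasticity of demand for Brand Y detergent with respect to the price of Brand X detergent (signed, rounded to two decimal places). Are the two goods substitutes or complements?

%ΔQ_{Brand Y detergent} = (13530 − 12690)/avg = 840/13110 = 0.064073…
%ΔP_{Brand X detergent} = (8.97 − 7.13)/avg = 1.84/8.05 = 0.228571…
E_cross = (840/13110) / (1.84/8.05) = 0.2803…
E_cross > 0 ⇒ the goods are substitutes.

0.28; substitutes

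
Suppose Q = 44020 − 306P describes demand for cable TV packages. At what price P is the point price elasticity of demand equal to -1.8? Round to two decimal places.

92.48

Ed = −306P/(44020 − 306P). Set this equal to -1.8:
306P = 1.8·(44020 − 306P) ⇒ 306P(1 + 1.8) = 1.8·44020
P = 1.8·44020 / (306·2.8) = 92.4789…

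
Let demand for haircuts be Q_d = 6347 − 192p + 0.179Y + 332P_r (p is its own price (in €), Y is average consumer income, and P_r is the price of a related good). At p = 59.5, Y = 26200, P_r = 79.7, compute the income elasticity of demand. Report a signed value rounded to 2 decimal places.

0.18

At the given values, Q_d = 6347 − 192(59.5) + 0.179(26200) + 332(79.7) = 26073.2.
∂Q_d/∂Y = 0.179.
E = (0.179) × (26200/26073.2) = 0.1798…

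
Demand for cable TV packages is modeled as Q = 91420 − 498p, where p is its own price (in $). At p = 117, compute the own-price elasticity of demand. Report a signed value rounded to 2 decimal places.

At the given values, Q = 91420 − 498(117) = 33154.
∂Q/∂p = −498.
E = (-498) × (117/33154) = -1.7574…

-1.76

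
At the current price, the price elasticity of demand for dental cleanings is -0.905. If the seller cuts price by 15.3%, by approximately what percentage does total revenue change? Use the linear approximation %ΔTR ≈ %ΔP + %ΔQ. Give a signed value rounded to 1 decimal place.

%ΔQ ≈ Ed × %ΔP = (-0.905) × (-15.3%) = +13.8465%
%ΔTR ≈ %ΔP + %ΔQ = (-15.3%) + (+13.8465%) = -1.4535%

-1.5%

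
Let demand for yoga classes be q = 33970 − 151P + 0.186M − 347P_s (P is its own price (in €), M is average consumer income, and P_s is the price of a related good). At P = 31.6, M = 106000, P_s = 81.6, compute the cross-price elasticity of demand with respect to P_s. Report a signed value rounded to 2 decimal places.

At the given values, q = 33970 − 151(31.6) + 0.186(106000) − 347(81.6) = 20599.2.
∂q/∂P_s = -347.
E = (-347) × (81.6/20599.2) = -1.3745…

-1.37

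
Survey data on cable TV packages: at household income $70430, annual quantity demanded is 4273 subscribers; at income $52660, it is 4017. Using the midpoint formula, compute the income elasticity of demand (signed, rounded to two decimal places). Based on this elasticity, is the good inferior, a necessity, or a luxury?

%ΔQ = (4017 − 4273)/[( 4273 + 4017)/2] = -256/4145 = -0.061761…
%ΔIncome = (52660 − 70430)/[( 70430 + 52660)/2] = -17770/61545 = -0.288731…
E_income = (-256/4145) / (-17770/61545) = 0.2139…
0 < E_income < 1 ⇒ normal good, necessity.

0.21; necessity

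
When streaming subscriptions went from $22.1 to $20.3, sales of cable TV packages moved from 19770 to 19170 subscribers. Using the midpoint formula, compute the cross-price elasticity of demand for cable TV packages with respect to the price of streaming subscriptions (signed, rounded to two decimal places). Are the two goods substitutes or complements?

0.36; substitutes

%ΔQ_{cable TV packages} = (19170 − 19770)/avg = -600/19470 = -0.030816…
%ΔP_{streaming subscriptions} = (20.3 − 22.1)/avg = -1.8/21.2 = -0.084905…
E_cross = (-600/19470) / (-1.8/21.2) = 0.3629…
E_cross > 0 ⇒ the goods are substitutes.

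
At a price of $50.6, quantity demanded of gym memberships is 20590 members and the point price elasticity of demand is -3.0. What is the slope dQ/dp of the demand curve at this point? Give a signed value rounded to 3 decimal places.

Ed = (dQ/dp)·(p/Q) ⇒ dQ/dp = Ed·Q/p = (-3.0)·20590/50.6 = -1220.75098…

-1220.751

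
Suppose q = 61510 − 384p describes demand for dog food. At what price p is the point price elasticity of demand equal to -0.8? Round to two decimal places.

Ed = −384p/(61510 − 384p). Set this equal to -0.8:
384p = 0.8·(61510 − 384p) ⇒ 384p(1 + 0.8) = 0.8·61510
p = 0.8·61510 / (384·1.8) = 71.1921…

71.19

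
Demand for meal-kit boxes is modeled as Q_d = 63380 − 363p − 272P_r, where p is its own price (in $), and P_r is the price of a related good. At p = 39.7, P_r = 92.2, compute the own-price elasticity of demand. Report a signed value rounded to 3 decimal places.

At the given values, Q_d = 63380 − 363(39.7) − 272(92.2) = 23890.5.
∂Q_d/∂p = −363.
E = (-363) × (39.7/23890.5) = -0.60321…

-0.603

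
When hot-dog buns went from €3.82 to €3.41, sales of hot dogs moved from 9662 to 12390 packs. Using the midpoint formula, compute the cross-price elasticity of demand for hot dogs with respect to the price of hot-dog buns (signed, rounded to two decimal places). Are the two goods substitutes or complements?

-2.18; complements

%ΔQ_{hot dogs} = (12390 − 9662)/avg = 2728/11026 = 0.247415…
%ΔP_{hot-dog buns} = (3.41 − 3.82)/avg = -0.41/3.615 = -0.113416…
E_cross = (2728/11026) / (-0.41/3.615) = -2.1814…
E_cross < 0 ⇒ the goods are complements.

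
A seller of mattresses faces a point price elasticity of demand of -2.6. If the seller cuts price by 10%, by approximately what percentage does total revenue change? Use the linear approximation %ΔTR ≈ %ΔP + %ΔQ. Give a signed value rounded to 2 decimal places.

%ΔQ ≈ Ed × %ΔP = (-2.6) × (-10%) = +26.0000%
%ΔTR ≈ %ΔP + %ΔQ = (-10%) + (+26.0000%) = +16.0000%

+16.00%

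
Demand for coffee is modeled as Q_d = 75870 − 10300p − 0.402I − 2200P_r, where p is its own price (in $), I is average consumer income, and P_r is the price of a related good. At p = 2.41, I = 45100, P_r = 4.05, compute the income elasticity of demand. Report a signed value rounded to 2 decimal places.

-0.76

At the given values, Q_d = 75870 − 10300(2.41) − 0.402(45100) − 2200(4.05) = 24006.8.
∂Q_d/∂I = -0.402.
E = (-0.402) × (45100/24006.8) = -0.7552…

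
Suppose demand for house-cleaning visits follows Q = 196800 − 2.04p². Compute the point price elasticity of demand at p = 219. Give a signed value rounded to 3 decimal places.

dQ/dp = −2·2.04·p = -893.52. At p = 219, Q = 98959.56.
Ed = (dQ/dp)·(p/Q) = (-893.52) × (219/98959.56) = -1.97738…

-1.977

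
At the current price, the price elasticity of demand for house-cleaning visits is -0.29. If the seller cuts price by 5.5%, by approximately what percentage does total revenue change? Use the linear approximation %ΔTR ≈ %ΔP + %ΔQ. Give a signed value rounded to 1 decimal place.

%ΔQ ≈ Ed × %ΔP = (-0.29) × (-5.5%) = +1.5950%
%ΔTR ≈ %ΔP + %ΔQ = (-5.5%) + (+1.5950%) = -3.9050%

-3.9%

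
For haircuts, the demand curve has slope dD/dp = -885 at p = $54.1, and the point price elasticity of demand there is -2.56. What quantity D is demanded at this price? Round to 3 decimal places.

Ed = (dD/dp)·(p/D) ⇒ D = (dD/dp)·p/Ed = (-885)·54.1/(-2.56) = 18702.53906…

18702.539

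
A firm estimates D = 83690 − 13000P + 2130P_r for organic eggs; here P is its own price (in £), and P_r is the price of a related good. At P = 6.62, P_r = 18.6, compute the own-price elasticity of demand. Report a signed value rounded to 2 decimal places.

-2.31

At the given values, D = 83690 − 13000(6.62) + 2130(18.6) = 37248.
∂D/∂P = −13000.
E = (-13000) × (6.62/37248) = -2.3104…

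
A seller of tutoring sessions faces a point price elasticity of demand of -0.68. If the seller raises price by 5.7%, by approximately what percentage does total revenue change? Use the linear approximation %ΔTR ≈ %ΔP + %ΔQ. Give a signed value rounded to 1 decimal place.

%ΔQ ≈ Ed × %ΔP = (-0.68) × (+5.7%) = -3.8760%
%ΔTR ≈ %ΔP + %ΔQ = (+5.7%) + (-3.8760%) = +1.8240%

+1.8%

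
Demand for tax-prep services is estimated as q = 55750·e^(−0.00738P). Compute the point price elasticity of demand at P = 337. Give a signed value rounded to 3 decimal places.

dq/dP = −0.00738·q = -34.2125. At P = 337, q = 4635.84.
Ed = (dq/dP)·(P/q) = (-34.2125) × (337/4635.84) = -2.48706

-2.487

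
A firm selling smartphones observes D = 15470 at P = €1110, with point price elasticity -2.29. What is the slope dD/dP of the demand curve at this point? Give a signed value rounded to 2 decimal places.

-31.92

Ed = (dD/dP)·(P/D) ⇒ dD/dP = Ed·D/P = (-2.29)·15470/1110 = -31.9155…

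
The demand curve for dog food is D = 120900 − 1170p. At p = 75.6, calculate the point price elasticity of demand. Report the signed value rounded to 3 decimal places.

-2.726

dD/dp = −1170. At p = 75.6, D = 120900 − 1170(75.6) = 32448.
Ed = (dD/dp)·(p/D) = −1170 × (75.6/32448) = -2.72596…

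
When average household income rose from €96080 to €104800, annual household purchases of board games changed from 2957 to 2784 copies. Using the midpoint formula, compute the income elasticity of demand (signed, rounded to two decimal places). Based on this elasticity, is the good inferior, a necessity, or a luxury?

%ΔQ = (2784 − 2957)/[( 2957 + 2784)/2] = -173/2870.5 = -0.060268…
%ΔIncome = (104800 − 96080)/[( 96080 + 104800)/2] = 8720/100440 = 0.086818…
E_income = (-173/2870.5) / (8720/100440) = -0.6941…
E_income < 0 ⇒ inferior good.

-0.69; inferior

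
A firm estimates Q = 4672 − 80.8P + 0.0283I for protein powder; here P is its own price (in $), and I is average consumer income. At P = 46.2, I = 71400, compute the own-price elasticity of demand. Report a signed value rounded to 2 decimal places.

At the given values, Q = 4672 − 80.8(46.2) + 0.0283(71400) = 2959.66.
∂Q/∂P = −80.8.
E = (-80.8) × (46.2/2959.66) = -1.2612…

-1.26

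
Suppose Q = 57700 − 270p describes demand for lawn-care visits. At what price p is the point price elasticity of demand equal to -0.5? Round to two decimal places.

71.23

Ed = −270p/(57700 − 270p). Set this equal to -0.5:
270p = 0.5·(57700 − 270p) ⇒ 270p(1 + 0.5) = 0.5·57700
p = 0.5·57700 / (270·1.5) = 71.2345…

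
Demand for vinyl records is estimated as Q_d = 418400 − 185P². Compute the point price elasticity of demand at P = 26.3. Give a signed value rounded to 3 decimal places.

dQ_d/dP = −2·185·P = -9731. At P = 26.3, Q_d = 290437.35.
Ed = (dQ_d/dP)·(P/Q_d) = (-9731) × (26.3/290437.35) = -0.88117…

-0.881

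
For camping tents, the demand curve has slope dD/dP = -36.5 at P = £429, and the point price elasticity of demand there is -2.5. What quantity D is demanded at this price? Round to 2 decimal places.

6263.40

Ed = (dD/dP)·(P/D) ⇒ D = (dD/dP)·P/Ed = (-36.5)·429/(-2.5) = 6263.4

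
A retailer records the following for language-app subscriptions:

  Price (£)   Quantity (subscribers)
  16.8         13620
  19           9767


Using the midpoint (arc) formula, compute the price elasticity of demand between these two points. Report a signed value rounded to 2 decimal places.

%ΔQ = (9767 − 13620) / [(13620 + 9767)/2] = -3853/11693.5 = -0.329499…
%ΔP = (19 − 16.8) / [(16.8 + 19)/2] = 2.2/17.9 = 0.122905…
Arc Ed = %ΔQ / %ΔP = (-3853/11693.5) / (2.2/17.9) = -2.6809…

-2.68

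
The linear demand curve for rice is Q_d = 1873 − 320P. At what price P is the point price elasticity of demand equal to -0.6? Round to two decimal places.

2.19

Ed = −320P/(1873 − 320P). Set this equal to -0.6:
320P = 0.6·(1873 − 320P) ⇒ 320P(1 + 0.6) = 0.6·1873
P = 0.6·1873 / (320·1.6) = 2.1949…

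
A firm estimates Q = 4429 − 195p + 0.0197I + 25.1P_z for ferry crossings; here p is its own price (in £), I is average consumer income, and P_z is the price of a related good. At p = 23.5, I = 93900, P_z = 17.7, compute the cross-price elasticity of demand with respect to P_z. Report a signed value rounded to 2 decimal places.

At the given values, Q = 4429 − 195(23.5) + 0.0197(93900) + 25.1(17.7) = 2140.6.
∂Q/∂P_z = 25.1.
E = (25.1) × (17.7/2140.6) = 0.2075…

0.21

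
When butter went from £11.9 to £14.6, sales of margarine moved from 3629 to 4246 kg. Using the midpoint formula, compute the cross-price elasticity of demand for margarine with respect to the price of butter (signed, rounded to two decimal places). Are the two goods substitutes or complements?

0.77; substitutes

%ΔQ_{margarine} = (4246 − 3629)/avg = 617/3937.5 = 0.156698…
%ΔP_{butter} = (14.6 − 11.9)/avg = 2.7/13.25 = 0.203773…
E_cross = (617/3937.5) / (2.7/13.25) = 0.7689…
E_cross > 0 ⇒ the goods are substitutes.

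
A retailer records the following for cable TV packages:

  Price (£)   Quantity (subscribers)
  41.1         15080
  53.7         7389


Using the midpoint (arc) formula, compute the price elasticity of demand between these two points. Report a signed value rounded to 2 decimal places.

%ΔQ = (7389 − 15080) / [(15080 + 7389)/2] = -7691/11234.5 = -0.684587…
%ΔP = (53.7 − 41.1) / [(41.1 + 53.7)/2] = 12.6/47.4 = 0.265822…
Arc Ed = %ΔQ / %ΔP = (-7691/11234.5) / (12.6/47.4) = -2.5753…

-2.58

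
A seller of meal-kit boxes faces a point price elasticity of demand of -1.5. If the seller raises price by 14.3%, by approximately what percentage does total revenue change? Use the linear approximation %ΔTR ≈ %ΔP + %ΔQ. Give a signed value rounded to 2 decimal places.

%ΔQ ≈ Ed × %ΔP = (-1.5) × (+14.3%) = -21.4500%
%ΔTR ≈ %ΔP + %ΔQ = (+14.3%) + (-21.4500%) = -7.1500%

-7.15%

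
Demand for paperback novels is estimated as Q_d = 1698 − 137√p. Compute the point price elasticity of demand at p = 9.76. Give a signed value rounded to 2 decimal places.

dQ_d/dp = −137/(2√p) = -21.9263. At p = 9.76, Q_d = 1270.
Ed = (dQ_d/dp)·(p/Q_d) = (-21.9263) × (9.76/1270) = -0.1685…

-0.17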